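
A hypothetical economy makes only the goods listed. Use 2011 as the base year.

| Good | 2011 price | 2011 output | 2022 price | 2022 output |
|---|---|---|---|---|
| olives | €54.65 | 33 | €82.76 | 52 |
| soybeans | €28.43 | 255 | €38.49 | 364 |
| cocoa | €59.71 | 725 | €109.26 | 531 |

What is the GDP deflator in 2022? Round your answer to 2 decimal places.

170.02

Nominal GDP 2022 = 82.76·52 + 38.49·364 + 109.26·531 = 76330.94.
Real GDP 2022 (at 2011 prices) = 54.65·52 + 28.43·364 + 59.71·531 = 44896.33.
Deflator = Nominal/Real × 100 = 76330.94/44896.33 × 100 = 170.016.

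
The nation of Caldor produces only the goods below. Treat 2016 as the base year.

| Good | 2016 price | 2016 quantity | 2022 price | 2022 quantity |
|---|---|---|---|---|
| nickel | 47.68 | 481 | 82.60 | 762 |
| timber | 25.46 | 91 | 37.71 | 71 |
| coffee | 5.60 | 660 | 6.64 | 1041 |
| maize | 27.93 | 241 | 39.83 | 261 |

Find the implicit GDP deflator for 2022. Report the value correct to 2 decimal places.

161.78

Nominal GDP 2022 = 82.60·762 + 37.71·71 + 6.64·1041 + 39.83·261 = 82926.48.
Real GDP 2022 (at 2016 prices) = 47.68·762 + 25.46·71 + 5.60·1041 + 27.93·261 = 51259.15.
Deflator = Nominal/Real × 100 = 82926.48/51259.15 × 100 = 161.779.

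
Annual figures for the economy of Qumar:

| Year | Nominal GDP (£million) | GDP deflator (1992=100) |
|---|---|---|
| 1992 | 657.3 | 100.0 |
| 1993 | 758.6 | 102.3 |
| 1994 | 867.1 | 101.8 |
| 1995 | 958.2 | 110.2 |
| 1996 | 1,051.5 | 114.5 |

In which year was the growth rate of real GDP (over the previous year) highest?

1994

1993: real = 758.6/1.023 = 741.54; growth vs 1992 (657.30) = 12.82%.
1994: real = 867.1/1.018 = 851.77; growth vs 1993 (741.54) = 14.87%.
1995: real = 958.2/1.102 = 869.51; growth vs 1994 (851.77) = 2.08%.
1996: real = 1051.5/1.145 = 918.34; growth vs 1995 (869.51) = 5.62%.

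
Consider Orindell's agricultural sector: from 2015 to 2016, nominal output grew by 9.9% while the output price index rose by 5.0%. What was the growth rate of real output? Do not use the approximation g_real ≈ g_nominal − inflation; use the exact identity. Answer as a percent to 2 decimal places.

4.67%

(1 + g_nom) = (1 + g_real)(1 + π), so g_real = 1.0990 / 1.0500 − 1 = 0.04667.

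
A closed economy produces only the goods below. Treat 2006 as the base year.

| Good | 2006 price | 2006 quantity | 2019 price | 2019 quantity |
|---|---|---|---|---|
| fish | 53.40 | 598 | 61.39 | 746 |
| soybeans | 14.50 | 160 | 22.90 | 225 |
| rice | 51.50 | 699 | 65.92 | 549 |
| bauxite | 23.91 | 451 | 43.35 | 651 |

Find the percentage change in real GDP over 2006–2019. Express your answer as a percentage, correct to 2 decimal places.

7.28%

Real GDP 2006 = Nominal GDP 2006 = 53.40·598 + 14.50·160 + 51.50·699 + 23.91·451 = 81035.11.
Real GDP 2019 (at 2006 prices) = 53.40·746 + 14.50·225 + 51.50·549 + 23.91·651 = 86937.81.
Real growth = 86937.81/81035.11 − 1 = 0.0728.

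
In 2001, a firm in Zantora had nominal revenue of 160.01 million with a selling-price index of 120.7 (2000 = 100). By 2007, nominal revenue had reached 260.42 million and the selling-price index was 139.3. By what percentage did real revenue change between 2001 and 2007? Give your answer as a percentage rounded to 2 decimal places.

41.02%

Real revenue 2001 = 160.01 / 1.207 = 132.57.
Real revenue 2007 = 260.42 / 1.393 = 186.95.
Real growth = 186.95 / 132.57 − 1 = 0.4102.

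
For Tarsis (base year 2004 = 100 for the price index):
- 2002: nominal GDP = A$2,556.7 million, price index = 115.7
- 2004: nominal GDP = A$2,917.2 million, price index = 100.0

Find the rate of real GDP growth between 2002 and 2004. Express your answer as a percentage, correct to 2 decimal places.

32.01%

Deflate each year: 2002 → 2556.7/1.157 = 2209.77; 2004 → 2917.2/1.000 = 2917.20.
So real GDP changed by 2917.20/2209.77 − 1 = 0.3201, i.e. 32.01%.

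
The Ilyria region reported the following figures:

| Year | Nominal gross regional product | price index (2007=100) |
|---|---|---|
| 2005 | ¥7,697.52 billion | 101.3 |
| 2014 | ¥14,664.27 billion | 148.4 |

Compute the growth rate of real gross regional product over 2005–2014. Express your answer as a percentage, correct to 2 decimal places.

Deflate each year: 2005 → 7697.52/1.013 = 7598.74; 2014 → 14664.27/1.484 = 9881.58.
So real gross regional product changed by 9881.58/7598.74 − 1 = 0.3004, i.e. 30.04%.

30.04%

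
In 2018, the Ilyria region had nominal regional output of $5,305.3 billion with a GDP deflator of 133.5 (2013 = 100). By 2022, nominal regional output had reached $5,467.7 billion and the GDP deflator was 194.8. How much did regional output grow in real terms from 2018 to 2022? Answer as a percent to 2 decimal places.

-29.37%

Deflate each year: 2018 → 5305.3/1.335 = 3974.01; 2022 → 5467.7/1.948 = 2806.83.
So real regional output changed by 2806.83/3974.01 − 1 = -0.2937, i.e. -29.37%.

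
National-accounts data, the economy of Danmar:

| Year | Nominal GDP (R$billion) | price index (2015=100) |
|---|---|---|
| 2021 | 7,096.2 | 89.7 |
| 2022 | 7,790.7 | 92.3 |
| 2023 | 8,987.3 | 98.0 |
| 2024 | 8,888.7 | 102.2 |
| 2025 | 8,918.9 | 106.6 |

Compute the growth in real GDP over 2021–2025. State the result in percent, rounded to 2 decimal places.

5.76%

Real GDP 2021 = 7096.2/0.897 = 7911.04.
Real GDP 2025 = 8918.9/1.066 = 8366.70.
Change = 8366.70/7911.04 − 1 = 0.0576.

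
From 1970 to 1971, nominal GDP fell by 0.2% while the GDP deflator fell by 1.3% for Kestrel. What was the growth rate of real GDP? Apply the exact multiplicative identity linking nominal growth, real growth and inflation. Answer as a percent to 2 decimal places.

1.11%

(1 + g_nom) = (1 + g_real)(1 + π), so g_real = 0.9980 / 0.9870 − 1 = 0.01114.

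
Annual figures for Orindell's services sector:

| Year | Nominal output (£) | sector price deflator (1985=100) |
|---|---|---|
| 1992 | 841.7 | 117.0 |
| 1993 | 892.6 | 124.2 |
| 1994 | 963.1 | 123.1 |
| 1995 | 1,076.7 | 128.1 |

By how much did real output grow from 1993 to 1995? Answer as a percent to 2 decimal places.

16.95%

Real output 1993 = 892.6/1.242 = 718.68.
Real output 1995 = 1076.7/1.281 = 840.52.
Change = 840.52/718.68 − 1 = 0.1695.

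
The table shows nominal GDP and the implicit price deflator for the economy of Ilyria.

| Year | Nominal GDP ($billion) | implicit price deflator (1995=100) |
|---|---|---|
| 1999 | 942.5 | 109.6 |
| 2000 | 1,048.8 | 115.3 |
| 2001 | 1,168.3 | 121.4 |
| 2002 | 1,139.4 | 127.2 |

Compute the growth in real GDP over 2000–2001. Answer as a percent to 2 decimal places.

Real GDP 2000 = 1048.8/1.153 = 909.63.
Real GDP 2001 = 1168.3/1.214 = 962.36.
Change = 962.36/909.63 − 1 = 0.0580.

5.80%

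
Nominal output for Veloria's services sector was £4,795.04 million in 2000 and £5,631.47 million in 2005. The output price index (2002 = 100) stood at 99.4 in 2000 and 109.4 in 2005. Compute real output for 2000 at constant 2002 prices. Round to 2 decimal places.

Real output = Nominal / (output price index/100) = 4795.04 / 0.994 = 4823.98.

£4,823.98 million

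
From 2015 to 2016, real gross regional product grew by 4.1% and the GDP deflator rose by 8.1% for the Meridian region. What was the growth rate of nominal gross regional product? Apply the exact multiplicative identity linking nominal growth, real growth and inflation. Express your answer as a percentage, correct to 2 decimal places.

12.53%

(1 + g_nom) = (1 + g_real)(1 + π) = 1.0410 × 1.0810 = 1.12532.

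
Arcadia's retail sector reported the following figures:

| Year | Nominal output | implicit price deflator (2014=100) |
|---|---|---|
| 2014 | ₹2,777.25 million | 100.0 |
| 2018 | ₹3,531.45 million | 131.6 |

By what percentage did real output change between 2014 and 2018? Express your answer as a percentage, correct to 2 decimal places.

-3.38%

Deflate each year: 2014 → 2777.25/1.000 = 2777.25; 2018 → 3531.45/1.316 = 2683.47.
So real output changed by 2683.47/2777.25 − 1 = -0.0338, i.e. -3.38%.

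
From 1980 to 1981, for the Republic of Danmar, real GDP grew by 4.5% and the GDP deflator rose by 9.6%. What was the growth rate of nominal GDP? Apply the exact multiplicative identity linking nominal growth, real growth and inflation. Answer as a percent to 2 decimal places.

14.53%

(1 + g_nom) = (1 + g_real)(1 + π) = 1.0450 × 1.0960 = 1.14532.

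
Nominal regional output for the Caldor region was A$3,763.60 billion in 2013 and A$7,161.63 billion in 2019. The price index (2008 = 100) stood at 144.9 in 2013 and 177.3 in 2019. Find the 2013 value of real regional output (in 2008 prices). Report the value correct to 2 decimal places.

Real regional output = Nominal / (price index/100) = 3763.60 / 1.449 = 2597.38.

A$2,597.38 billion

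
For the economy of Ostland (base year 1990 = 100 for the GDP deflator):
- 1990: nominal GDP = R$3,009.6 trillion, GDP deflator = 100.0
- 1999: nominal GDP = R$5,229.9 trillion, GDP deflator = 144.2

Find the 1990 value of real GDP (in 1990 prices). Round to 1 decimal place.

R$3,009.6 trillion

Real GDP = Nominal / (GDP deflator/100) = 3009.6 / 1.000 = 3009.60.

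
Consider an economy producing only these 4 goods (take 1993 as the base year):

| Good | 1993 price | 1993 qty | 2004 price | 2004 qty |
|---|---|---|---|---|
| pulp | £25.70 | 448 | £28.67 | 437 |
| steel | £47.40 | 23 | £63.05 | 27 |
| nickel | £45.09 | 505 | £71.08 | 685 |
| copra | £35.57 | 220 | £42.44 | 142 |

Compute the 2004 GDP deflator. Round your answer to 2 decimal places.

Nominal GDP 2004 = 28.67·437 + 63.05·27 + 71.08·685 + 42.44·142 = 68947.42.
Real GDP 2004 (at 1993 prices) = 25.70·437 + 47.40·27 + 45.09·685 + 35.57·142 = 48448.29.
Deflator = Nominal/Real × 100 = 68947.42/48448.29 × 100 = 142.311.

142.31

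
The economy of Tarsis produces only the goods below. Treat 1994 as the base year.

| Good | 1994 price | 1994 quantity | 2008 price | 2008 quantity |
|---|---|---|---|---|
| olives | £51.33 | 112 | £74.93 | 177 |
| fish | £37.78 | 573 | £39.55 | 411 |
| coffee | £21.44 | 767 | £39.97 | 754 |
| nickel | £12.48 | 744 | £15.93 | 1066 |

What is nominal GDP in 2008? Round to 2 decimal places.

£76636.42

Nominal GDP 2008 = Σ (p_2008 × q_2008) = 74.93·177 + 39.55·411 + 39.97·754 + 15.93·1066 = 76636.42.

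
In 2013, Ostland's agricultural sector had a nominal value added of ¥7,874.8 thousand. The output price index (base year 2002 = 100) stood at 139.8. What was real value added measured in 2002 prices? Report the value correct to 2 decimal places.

Real value added = Nominal / (output price index/100) = 7874.8 / 1.398 = 5632.90.

¥5,632.90 thousand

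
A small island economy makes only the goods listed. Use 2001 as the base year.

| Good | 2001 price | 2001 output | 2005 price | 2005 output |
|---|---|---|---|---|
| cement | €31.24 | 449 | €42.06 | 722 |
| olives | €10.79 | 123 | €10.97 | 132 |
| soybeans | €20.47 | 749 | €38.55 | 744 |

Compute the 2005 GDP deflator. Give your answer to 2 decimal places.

Nominal GDP 2005 = 42.06·722 + 10.97·132 + 38.55·744 = 60496.56.
Real GDP 2005 (at 2001 prices) = 31.24·722 + 10.79·132 + 20.47·744 = 39209.24.
Deflator = Nominal/Real × 100 = 60496.56/39209.24 × 100 = 154.292.

154.29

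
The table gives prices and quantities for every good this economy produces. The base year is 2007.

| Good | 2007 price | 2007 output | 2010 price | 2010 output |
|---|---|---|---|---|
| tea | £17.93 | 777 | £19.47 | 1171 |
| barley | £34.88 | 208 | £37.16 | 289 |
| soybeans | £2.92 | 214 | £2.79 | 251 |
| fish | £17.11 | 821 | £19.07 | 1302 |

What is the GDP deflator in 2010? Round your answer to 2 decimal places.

109.21

Nominal GDP 2010 = 19.47·1171 + 37.16·289 + 2.79·251 + 19.07·1302 = 59068.04.
Real GDP 2010 (at 2007 prices) = 17.93·1171 + 34.88·289 + 2.92·251 + 17.11·1302 = 54086.49.
Deflator = Nominal/Real × 100 = 59068.04/54086.49 × 100 = 109.210.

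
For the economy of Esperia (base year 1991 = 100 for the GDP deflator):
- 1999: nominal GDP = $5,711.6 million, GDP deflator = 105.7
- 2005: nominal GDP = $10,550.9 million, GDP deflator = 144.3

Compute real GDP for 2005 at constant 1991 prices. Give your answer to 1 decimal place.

$7,311.8 million

Real GDP = Nominal / (GDP deflator/100) = 10550.9 / 1.443 = 7311.78.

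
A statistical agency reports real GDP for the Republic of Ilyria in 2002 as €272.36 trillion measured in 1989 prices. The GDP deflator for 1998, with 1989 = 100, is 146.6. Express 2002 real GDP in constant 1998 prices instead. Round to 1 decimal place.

€399.3 trillion

Real GDP in 1998 prices = Real GDP in 1989 prices × (P_1998/P_1989) = 272.36 × 1.466 = 399.28.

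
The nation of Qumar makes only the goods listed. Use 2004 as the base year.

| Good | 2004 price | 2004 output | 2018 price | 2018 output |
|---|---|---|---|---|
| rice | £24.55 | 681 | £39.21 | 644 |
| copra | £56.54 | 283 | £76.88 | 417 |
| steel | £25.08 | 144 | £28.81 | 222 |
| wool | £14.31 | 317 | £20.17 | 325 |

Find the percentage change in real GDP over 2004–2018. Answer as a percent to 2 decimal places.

Real GDP 2004 = Nominal GDP 2004 = 24.55·681 + 56.54·283 + 25.08·144 + 14.31·317 = 40867.16.
Real GDP 2018 (at 2004 prices) = 24.55·644 + 56.54·417 + 25.08·222 + 14.31·325 = 49605.89.
Real growth = 49605.89/40867.16 − 1 = 0.2138.

21.38%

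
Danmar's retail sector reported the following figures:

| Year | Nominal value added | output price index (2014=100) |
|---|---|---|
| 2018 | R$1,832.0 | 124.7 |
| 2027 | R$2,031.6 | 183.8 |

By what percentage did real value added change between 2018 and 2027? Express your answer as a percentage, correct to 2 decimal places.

-24.76%

Deflate each year: 2018 → 1832.0/1.247 = 1469.13; 2027 → 2031.6/1.838 = 1105.33.
So real value added changed by 1105.33/1469.13 − 1 = -0.2476, i.e. -24.76%.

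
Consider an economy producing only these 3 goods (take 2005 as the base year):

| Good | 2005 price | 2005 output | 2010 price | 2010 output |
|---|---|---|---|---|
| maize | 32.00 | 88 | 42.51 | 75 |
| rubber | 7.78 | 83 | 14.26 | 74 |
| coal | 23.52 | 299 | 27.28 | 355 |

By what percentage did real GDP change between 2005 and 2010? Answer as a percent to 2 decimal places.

7.92%

Real GDP 2005 = Nominal GDP 2005 = 32.00·88 + 7.78·83 + 23.52·299 = 10494.22.
Real GDP 2010 (at 2005 prices) = 32.00·75 + 7.78·74 + 23.52·355 = 11325.32.
Real growth = 11325.32/10494.22 − 1 = 0.0792.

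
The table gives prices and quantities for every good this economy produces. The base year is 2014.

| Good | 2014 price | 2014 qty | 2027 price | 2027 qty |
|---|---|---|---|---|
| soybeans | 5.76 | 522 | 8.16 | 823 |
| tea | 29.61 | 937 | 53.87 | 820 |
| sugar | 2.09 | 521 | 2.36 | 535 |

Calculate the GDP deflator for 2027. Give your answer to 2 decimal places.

173.04

Nominal GDP 2027 = 8.16·823 + 53.87·820 + 2.36·535 = 52151.68.
Real GDP 2027 (at 2014 prices) = 5.76·823 + 29.61·820 + 2.09·535 = 30138.83.
Deflator = Nominal/Real × 100 = 52151.68/30138.83 × 100 = 173.038.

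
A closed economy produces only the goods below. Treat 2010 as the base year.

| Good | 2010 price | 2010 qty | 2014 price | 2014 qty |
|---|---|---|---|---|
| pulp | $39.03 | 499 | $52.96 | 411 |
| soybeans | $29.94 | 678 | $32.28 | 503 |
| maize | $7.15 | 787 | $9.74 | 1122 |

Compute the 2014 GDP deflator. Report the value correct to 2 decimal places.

Nominal GDP 2014 = 52.96·411 + 32.28·503 + 9.74·1122 = 48931.68.
Real GDP 2014 (at 2010 prices) = 39.03·411 + 29.94·503 + 7.15·1122 = 39123.45.
Deflator = Nominal/Real × 100 = 48931.68/39123.45 × 100 = 125.070.

125.07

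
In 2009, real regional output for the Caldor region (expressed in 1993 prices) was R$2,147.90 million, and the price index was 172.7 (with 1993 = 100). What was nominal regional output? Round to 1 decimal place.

Nominal regional output = Real × (price index/100) = 2147.90 × 1.727 = 3709.42.

R$3,709.4 million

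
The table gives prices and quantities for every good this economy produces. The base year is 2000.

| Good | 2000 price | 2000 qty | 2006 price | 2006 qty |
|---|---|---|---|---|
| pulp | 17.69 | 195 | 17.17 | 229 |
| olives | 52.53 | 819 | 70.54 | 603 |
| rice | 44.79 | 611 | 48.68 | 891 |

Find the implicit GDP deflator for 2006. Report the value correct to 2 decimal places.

Nominal GDP 2006 = 17.17·229 + 70.54·603 + 48.68·891 = 89841.43.
Real GDP 2006 (at 2000 prices) = 17.69·229 + 52.53·603 + 44.79·891 = 75634.49.
Deflator = Nominal/Real × 100 = 89841.43/75634.49 × 100 = 118.784.

118.78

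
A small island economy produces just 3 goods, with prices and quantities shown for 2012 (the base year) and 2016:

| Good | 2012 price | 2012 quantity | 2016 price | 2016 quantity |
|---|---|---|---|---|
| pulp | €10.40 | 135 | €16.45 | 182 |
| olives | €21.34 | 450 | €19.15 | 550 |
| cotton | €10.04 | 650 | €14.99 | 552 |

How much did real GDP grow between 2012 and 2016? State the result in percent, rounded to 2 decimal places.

Real GDP 2012 = Nominal GDP 2012 = 10.40·135 + 21.34·450 + 10.04·650 = 17533.00.
Real GDP 2016 (at 2012 prices) = 10.40·182 + 21.34·550 + 10.04·552 = 19171.88.
Real growth = 19171.88/17533.00 − 1 = 0.0935.

9.35%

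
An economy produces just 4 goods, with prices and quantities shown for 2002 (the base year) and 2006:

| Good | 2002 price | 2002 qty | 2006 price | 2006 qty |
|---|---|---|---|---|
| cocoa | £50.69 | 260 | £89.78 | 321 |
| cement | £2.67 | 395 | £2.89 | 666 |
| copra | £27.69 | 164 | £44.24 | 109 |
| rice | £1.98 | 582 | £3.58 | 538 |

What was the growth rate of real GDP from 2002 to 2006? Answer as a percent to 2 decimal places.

Real GDP 2002 = Nominal GDP 2002 = 50.69·260 + 2.67·395 + 27.69·164 + 1.98·582 = 19927.57.
Real GDP 2006 (at 2002 prices) = 50.69·321 + 2.67·666 + 27.69·109 + 1.98·538 = 22133.16.
Real growth = 22133.16/19927.57 − 1 = 0.1107.

11.07%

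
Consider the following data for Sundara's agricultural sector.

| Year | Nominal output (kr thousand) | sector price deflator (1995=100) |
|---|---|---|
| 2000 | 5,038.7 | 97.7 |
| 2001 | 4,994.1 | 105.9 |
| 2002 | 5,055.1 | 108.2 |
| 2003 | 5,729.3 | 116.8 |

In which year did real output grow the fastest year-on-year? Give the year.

2003

2001: real = 4994.1/1.059 = 4715.86; growth vs 2000 (5157.32) = -8.56%.
2002: real = 5055.1/1.082 = 4672.00; growth vs 2001 (4715.86) = -0.93%.
2003: real = 5729.3/1.168 = 4905.22; growth vs 2002 (4672.00) = 4.99%.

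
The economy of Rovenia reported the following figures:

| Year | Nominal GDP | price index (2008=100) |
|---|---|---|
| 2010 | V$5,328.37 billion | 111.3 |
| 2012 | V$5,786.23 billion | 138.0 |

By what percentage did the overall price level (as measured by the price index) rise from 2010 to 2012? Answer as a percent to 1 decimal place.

24.0%

Price-level change = 138.0 / 111.3 − 1 = 0.2399.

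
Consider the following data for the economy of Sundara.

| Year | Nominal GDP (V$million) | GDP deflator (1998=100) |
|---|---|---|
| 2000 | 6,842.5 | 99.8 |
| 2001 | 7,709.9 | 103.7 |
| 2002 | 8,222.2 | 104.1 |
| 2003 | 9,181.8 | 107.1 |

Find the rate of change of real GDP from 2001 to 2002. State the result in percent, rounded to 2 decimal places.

6.23%

Real GDP 2001 = 7709.9/1.037 = 7434.81.
Real GDP 2002 = 8222.2/1.041 = 7898.37.
Change = 7898.37/7434.81 − 1 = 0.0623.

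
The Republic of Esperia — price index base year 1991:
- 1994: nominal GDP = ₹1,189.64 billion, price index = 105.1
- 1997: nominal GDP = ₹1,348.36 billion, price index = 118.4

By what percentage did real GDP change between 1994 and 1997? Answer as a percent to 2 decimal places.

Real GDP 1994 = 1189.64 / 1.051 = 1131.91.
Real GDP 1997 = 1348.36 / 1.184 = 1138.82.
Real growth = 1138.82 / 1131.91 − 1 = 0.0061.

0.61%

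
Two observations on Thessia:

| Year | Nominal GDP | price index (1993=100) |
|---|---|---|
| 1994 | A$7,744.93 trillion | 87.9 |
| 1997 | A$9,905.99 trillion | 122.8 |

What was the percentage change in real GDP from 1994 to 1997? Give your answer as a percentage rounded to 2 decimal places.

-8.45%

Deflate each year: 1994 → 7744.93/0.879 = 8811.07; 1997 → 9905.99/1.228 = 8066.77.
So real GDP changed by 8066.77/8811.07 − 1 = -0.0845, i.e. -8.45%.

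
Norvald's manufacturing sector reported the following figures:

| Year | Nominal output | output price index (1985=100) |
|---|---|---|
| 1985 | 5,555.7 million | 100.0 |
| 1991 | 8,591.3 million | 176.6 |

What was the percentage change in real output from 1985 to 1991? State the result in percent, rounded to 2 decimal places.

-12.44%

Real output 1985 = 5555.7 / 1.000 = 5555.70.
Real output 1991 = 8591.3 / 1.766 = 4864.84.
Real growth = 4864.84 / 5555.70 − 1 = -0.1244.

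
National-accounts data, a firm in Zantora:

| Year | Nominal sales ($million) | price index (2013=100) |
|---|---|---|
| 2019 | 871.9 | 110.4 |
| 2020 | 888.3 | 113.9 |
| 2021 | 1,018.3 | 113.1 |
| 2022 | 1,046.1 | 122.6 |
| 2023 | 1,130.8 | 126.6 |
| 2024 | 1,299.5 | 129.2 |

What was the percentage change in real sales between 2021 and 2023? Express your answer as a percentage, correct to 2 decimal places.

Real sales 2021 = 1018.3/1.131 = 900.35.
Real sales 2023 = 1130.8/1.266 = 893.21.
Change = 893.21/900.35 − 1 = -0.0079.

-0.79%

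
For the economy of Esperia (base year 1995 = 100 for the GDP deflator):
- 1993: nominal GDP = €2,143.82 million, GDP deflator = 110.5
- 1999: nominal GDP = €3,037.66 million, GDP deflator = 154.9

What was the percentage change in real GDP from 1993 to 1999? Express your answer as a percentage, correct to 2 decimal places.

1.08%

Deflate each year: 1993 → 2143.82/1.105 = 1940.11; 1999 → 3037.66/1.549 = 1961.05.
So real GDP changed by 1961.05/1940.11 − 1 = 0.0108, i.e. 1.08%.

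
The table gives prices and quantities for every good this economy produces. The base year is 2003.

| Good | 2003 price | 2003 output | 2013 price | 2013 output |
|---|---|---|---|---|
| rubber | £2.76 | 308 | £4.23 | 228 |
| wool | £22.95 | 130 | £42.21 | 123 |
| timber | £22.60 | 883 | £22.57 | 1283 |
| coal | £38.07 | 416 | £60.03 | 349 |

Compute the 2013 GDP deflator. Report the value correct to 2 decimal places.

Nominal GDP 2013 = 4.23·228 + 42.21·123 + 22.57·1283 + 60.03·349 = 56064.05.
Real GDP 2013 (at 2003 prices) = 2.76·228 + 22.95·123 + 22.60·1283 + 38.07·349 = 45734.36.
Deflator = Nominal/Real × 100 = 56064.05/45734.36 × 100 = 122.586.

122.59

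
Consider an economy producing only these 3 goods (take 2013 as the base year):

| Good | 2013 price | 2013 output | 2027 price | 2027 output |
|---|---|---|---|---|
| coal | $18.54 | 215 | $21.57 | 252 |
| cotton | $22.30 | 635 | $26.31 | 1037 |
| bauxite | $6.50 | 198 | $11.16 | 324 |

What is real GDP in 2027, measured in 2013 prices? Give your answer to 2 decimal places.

Real GDP 2027 = Σ (p_2013 × q_2027) = 18.54·252 + 22.30·1037 + 6.50·324 = 29903.18.

$29903.18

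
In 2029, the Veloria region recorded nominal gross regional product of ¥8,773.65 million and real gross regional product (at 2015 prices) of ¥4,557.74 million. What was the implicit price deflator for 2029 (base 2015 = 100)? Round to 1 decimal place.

192.5

implicit price deflator = (Nominal / Real) × 100 = 8773.65 / 4557.74 × 100 = 192.50.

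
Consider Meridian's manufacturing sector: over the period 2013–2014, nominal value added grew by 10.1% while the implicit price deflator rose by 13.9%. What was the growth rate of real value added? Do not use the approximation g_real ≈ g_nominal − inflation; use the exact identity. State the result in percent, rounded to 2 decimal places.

-3.34%

(1 + g_nom) = (1 + g_real)(1 + π), so g_real = 1.1010 / 1.1390 − 1 = -0.03336.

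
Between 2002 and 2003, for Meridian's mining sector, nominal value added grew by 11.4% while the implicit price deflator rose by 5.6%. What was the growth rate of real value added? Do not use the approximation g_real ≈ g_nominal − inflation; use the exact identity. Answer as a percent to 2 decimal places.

5.49%

(1 + g_nom) = (1 + g_real)(1 + π), so g_real = 1.1140 / 1.0560 − 1 = 0.05492.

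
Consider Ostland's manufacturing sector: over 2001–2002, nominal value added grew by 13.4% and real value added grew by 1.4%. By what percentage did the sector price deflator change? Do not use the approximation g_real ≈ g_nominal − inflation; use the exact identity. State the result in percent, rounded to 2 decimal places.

(1 + g_nom) = (1 + g_real)(1 + π), so π = 1.1340 / 1.0140 − 1 = 0.11834.

11.83%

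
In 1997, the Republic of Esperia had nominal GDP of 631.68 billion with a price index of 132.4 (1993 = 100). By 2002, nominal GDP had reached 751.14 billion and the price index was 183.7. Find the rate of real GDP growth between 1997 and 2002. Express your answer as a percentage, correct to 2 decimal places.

Real GDP 1997 = 631.68 / 1.324 = 477.10.
Real GDP 2002 = 751.14 / 1.837 = 408.89.
Real growth = 408.89 / 477.10 − 1 = -0.1430.

-14.30%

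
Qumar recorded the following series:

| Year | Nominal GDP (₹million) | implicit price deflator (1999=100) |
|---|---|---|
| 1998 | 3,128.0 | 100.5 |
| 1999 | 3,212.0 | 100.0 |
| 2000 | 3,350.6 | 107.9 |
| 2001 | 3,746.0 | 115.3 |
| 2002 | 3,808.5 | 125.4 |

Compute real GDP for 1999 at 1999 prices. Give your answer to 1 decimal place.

Real GDP 1999 = 3212.0 / 1.000 = 3212.00.

₹3,212.0 million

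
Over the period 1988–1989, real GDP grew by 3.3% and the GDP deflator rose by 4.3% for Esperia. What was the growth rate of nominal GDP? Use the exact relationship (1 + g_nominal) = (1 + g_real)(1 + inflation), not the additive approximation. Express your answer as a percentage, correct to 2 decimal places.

7.74%

(1 + g_nom) = (1 + g_real)(1 + π) = 1.0330 × 1.0430 = 1.07742.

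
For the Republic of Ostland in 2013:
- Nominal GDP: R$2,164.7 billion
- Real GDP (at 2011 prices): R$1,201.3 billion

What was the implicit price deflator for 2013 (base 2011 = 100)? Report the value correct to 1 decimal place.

180.2

implicit price deflator = (Nominal / Real) × 100 = 2164.7 / 1201.3 × 100 = 180.20.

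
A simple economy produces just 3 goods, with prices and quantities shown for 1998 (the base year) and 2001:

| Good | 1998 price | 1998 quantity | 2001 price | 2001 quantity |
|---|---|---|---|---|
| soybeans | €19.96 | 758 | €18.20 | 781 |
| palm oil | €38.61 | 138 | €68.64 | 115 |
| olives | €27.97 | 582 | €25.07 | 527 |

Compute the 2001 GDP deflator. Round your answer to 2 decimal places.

Nominal GDP 2001 = 18.20·781 + 68.64·115 + 25.07·527 = 35319.69.
Real GDP 2001 (at 1998 prices) = 19.96·781 + 38.61·115 + 27.97·527 = 34769.10.
Deflator = Nominal/Real × 100 = 35319.69/34769.10 × 100 = 101.584.

101.58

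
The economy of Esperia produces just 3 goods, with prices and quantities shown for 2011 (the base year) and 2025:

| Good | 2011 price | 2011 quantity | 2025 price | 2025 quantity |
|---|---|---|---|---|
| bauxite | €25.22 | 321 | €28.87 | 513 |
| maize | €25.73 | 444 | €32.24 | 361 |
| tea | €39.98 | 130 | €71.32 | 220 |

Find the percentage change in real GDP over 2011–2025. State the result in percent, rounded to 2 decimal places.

25.51%

Real GDP 2011 = Nominal GDP 2011 = 25.22·321 + 25.73·444 + 39.98·130 = 24717.14.
Real GDP 2025 (at 2011 prices) = 25.22·513 + 25.73·361 + 39.98·220 = 31021.99.
Real growth = 31021.99/24717.14 − 1 = 0.2551.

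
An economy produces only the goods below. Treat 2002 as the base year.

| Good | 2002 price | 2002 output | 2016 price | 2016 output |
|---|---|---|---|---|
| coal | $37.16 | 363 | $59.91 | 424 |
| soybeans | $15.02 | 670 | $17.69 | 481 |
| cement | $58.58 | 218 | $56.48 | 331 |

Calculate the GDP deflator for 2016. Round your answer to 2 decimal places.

Nominal GDP 2016 = 59.91·424 + 17.69·481 + 56.48·331 = 52605.61.
Real GDP 2016 (at 2002 prices) = 37.16·424 + 15.02·481 + 58.58·331 = 42370.44.
Deflator = Nominal/Real × 100 = 52605.61/42370.44 × 100 = 124.156.

124.16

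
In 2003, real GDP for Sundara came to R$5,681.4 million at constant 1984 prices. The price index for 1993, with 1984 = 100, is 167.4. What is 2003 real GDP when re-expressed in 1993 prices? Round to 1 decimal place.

R$9,510.7 million

Real GDP in 1993 prices = Real GDP in 1984 prices × (P_1993/P_1984) = 5681.4 × 1.674 = 9510.66.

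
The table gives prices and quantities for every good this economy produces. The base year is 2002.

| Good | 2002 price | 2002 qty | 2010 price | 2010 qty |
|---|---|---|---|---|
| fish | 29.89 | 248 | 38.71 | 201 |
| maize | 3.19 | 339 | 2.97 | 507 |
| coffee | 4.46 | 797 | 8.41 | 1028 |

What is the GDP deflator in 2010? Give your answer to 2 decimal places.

146.86

Nominal GDP 2010 = 38.71·201 + 2.97·507 + 8.41·1028 = 17931.98.
Real GDP 2010 (at 2002 prices) = 29.89·201 + 3.19·507 + 4.46·1028 = 12210.10.
Deflator = Nominal/Real × 100 = 17931.98/12210.10 × 100 = 146.862.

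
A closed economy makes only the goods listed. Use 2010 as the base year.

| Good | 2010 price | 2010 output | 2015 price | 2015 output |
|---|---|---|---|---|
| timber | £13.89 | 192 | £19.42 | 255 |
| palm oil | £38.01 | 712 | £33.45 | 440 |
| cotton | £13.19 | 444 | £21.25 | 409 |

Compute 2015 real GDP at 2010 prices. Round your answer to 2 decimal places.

Real GDP 2015 = Σ (p_2010 × q_2015) = 13.89·255 + 38.01·440 + 13.19·409 = 25661.06.

£25661.06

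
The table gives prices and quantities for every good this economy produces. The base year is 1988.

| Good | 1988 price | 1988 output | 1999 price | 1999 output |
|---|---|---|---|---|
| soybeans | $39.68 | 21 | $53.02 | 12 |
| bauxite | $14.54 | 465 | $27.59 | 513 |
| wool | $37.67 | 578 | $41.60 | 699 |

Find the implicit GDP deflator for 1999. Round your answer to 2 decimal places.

128.02

Nominal GDP 1999 = 53.02·12 + 27.59·513 + 41.60·699 = 43868.31.
Real GDP 1999 (at 1988 prices) = 39.68·12 + 14.54·513 + 37.67·699 = 34266.51.
Deflator = Nominal/Real × 100 = 43868.31/34266.51 × 100 = 128.021.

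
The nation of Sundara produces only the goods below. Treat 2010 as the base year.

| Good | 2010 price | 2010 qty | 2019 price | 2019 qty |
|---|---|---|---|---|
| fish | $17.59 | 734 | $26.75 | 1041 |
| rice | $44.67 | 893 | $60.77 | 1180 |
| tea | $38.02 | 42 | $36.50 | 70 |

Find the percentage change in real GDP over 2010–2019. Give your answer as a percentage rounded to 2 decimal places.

35.45%

Real GDP 2010 = Nominal GDP 2010 = 17.59·734 + 44.67·893 + 38.02·42 = 54398.21.
Real GDP 2019 (at 2010 prices) = 17.59·1041 + 44.67·1180 + 38.02·70 = 73683.19.
Real growth = 73683.19/54398.21 − 1 = 0.3545.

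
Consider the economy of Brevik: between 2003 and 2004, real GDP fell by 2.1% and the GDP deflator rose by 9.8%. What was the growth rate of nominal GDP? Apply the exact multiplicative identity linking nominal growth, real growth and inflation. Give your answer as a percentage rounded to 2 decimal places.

7.49%

(1 + g_nom) = (1 + g_real)(1 + π) = 0.9790 × 1.0980 = 1.07494.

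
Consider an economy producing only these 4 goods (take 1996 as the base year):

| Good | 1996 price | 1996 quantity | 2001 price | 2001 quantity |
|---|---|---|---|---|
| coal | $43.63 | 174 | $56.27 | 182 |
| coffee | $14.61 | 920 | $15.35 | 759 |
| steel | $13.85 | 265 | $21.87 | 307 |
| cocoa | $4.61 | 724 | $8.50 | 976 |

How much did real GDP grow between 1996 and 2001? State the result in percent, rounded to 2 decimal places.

-0.93%

Real GDP 1996 = Nominal GDP 1996 = 43.63·174 + 14.61·920 + 13.85·265 + 4.61·724 = 28040.71.
Real GDP 2001 (at 1996 prices) = 43.63·182 + 14.61·759 + 13.85·307 + 4.61·976 = 27780.96.
Real growth = 27780.96/28040.71 − 1 = -0.0093.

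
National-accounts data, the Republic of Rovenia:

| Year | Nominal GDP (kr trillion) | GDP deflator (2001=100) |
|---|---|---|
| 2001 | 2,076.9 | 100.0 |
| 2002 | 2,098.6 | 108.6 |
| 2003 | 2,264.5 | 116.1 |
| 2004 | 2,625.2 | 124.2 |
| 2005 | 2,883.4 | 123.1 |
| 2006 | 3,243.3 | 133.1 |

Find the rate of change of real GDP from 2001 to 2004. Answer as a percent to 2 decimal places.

Real GDP 2001 = 2076.9/1.000 = 2076.90.
Real GDP 2004 = 2625.2/1.242 = 2113.69.
Change = 2113.69/2076.90 − 1 = 0.0177.

1.77%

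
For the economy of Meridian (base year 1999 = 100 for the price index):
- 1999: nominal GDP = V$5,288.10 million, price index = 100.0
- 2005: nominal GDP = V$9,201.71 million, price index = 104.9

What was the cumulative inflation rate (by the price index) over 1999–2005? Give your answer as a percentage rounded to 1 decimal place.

4.9%

Price-level change = 104.9 / 100.0 − 1 = 0.0490.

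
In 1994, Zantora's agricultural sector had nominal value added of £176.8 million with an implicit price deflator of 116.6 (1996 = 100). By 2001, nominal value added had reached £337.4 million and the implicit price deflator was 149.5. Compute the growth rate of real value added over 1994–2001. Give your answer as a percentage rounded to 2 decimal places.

48.84%

Deflate each year: 1994 → 176.8/1.166 = 151.63; 2001 → 337.4/1.495 = 225.69.
So real value added changed by 225.69/151.63 − 1 = 0.4884, i.e. 48.84%.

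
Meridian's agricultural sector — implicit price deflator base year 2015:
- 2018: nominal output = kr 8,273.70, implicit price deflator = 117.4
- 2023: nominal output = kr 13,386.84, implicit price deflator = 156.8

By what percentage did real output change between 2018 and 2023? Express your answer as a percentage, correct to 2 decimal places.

Real output 2018 = 8273.70 / 1.174 = 7047.44.
Real output 2023 = 13386.84 / 1.568 = 8537.53.
Real growth = 8537.53 / 7047.44 − 1 = 0.2114.

21.14%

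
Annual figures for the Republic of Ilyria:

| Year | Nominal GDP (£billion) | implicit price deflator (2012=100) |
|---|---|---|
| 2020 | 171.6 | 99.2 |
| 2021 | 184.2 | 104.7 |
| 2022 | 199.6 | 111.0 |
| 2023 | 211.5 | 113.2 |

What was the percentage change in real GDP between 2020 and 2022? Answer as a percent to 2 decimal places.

Real GDP 2020 = 171.6/0.992 = 172.98.
Real GDP 2022 = 199.6/1.110 = 179.82.
Change = 179.82/172.98 − 1 = 0.0395.

3.95%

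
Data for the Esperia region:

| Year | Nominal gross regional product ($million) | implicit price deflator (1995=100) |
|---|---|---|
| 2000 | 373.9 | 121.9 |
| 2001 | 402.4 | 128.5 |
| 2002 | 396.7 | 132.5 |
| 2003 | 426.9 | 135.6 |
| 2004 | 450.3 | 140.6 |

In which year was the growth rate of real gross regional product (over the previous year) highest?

2003

2001: real = 402.4/1.285 = 313.15; growth vs 2000 (306.73) = 2.09%.
2002: real = 396.7/1.325 = 299.40; growth vs 2001 (313.15) = -4.39%.
2003: real = 426.9/1.356 = 314.82; growth vs 2002 (299.40) = 5.15%.
2004: real = 450.3/1.406 = 320.27; growth vs 2003 (314.82) = 1.73%.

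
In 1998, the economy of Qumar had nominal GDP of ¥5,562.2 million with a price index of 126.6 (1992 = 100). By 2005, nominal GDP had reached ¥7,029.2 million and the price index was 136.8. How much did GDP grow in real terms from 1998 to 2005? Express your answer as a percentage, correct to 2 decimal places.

16.95%

Deflate each year: 1998 → 5562.2/1.266 = 4393.52; 2005 → 7029.2/1.368 = 5138.30.
So real GDP changed by 5138.30/4393.52 − 1 = 0.1695, i.e. 16.95%.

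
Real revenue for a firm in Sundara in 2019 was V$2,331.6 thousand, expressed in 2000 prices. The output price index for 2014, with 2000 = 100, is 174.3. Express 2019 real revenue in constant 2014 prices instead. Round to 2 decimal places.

Real revenue in 2014 prices = Real revenue in 2000 prices × (P_2014/P_2000) = 2331.6 × 1.743 = 4063.98.

V$4,063.98 thousand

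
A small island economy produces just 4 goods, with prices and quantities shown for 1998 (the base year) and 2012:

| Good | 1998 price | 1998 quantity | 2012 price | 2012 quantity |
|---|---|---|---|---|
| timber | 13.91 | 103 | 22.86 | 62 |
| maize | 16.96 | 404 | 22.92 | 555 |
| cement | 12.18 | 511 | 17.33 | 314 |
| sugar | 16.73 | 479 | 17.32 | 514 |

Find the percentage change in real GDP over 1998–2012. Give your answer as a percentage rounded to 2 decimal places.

0.78%

Real GDP 1998 = Nominal GDP 1998 = 13.91·103 + 16.96·404 + 12.18·511 + 16.73·479 = 22522.22.
Real GDP 2012 (at 1998 prices) = 13.91·62 + 16.96·555 + 12.18·314 + 16.73·514 = 22698.96.
Real growth = 22698.96/22522.22 − 1 = 0.0078.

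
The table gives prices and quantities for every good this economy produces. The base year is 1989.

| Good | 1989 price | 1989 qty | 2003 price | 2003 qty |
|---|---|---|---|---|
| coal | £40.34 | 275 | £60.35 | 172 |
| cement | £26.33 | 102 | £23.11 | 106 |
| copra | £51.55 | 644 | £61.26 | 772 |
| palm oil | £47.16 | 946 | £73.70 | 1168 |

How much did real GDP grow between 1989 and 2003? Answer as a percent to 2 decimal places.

Real GDP 1989 = Nominal GDP 1989 = 40.34·275 + 26.33·102 + 51.55·644 + 47.16·946 = 91590.72.
Real GDP 2003 (at 1989 prices) = 40.34·172 + 26.33·106 + 51.55·772 + 47.16·1168 = 104608.94.
Real growth = 104608.94/91590.72 − 1 = 0.1421.

14.21%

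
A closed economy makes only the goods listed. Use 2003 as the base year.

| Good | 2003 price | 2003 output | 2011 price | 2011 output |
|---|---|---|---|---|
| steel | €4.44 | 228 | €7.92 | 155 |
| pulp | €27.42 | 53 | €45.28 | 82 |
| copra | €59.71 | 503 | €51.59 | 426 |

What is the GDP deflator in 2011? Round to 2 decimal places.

94.87

Nominal GDP 2011 = 7.92·155 + 45.28·82 + 51.59·426 = 26917.90.
Real GDP 2011 (at 2003 prices) = 4.44·155 + 27.42·82 + 59.71·426 = 28373.10.
Deflator = Nominal/Real × 100 = 26917.90/28373.10 × 100 = 94.871.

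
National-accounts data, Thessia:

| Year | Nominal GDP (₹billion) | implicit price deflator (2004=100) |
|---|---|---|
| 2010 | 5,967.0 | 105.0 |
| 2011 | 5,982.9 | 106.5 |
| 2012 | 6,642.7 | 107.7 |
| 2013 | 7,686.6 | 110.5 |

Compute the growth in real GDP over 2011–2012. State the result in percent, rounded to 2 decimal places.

9.79%

Real GDP 2011 = 5982.9/1.065 = 5617.75.
Real GDP 2012 = 6642.7/1.077 = 6167.78.
Change = 6167.78/5617.75 − 1 = 0.0979.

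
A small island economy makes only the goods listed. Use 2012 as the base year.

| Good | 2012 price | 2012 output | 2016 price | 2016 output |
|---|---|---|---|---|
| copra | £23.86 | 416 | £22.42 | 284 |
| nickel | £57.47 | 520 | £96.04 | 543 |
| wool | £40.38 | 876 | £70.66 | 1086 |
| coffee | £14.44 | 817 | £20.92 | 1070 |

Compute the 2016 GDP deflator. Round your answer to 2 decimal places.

162.04

Nominal GDP 2016 = 22.42·284 + 96.04·543 + 70.66·1086 + 20.92·1070 = 157638.16.
Real GDP 2016 (at 2012 prices) = 23.86·284 + 57.47·543 + 40.38·1086 + 14.44·1070 = 97285.93.
Deflator = Nominal/Real × 100 = 157638.16/97285.93 × 100 = 162.036.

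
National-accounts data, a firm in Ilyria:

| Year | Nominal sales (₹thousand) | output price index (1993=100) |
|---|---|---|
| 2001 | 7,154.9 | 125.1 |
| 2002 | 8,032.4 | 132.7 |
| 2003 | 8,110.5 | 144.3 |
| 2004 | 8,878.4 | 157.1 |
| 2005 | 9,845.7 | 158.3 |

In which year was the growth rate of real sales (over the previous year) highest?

2005

2002: real = 8032.4/1.327 = 6053.05; growth vs 2001 (5719.34) = 5.83%.
2003: real = 8110.5/1.443 = 5620.58; growth vs 2002 (6053.05) = -7.14%.
2004: real = 8878.4/1.571 = 5651.43; growth vs 2003 (5620.58) = 0.55%.
2005: real = 9845.7/1.583 = 6219.65; growth vs 2004 (5651.43) = 10.05%.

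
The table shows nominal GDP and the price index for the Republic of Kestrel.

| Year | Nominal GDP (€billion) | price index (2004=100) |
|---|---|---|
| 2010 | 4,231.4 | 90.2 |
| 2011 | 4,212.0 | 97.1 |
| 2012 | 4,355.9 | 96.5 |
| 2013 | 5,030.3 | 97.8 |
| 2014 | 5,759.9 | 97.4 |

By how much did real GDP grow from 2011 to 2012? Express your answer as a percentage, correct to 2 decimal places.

4.06%

Real GDP 2011 = 4212.0/0.971 = 4337.80.
Real GDP 2012 = 4355.9/0.965 = 4513.89.
Change = 4513.89/4337.80 − 1 = 0.0406.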